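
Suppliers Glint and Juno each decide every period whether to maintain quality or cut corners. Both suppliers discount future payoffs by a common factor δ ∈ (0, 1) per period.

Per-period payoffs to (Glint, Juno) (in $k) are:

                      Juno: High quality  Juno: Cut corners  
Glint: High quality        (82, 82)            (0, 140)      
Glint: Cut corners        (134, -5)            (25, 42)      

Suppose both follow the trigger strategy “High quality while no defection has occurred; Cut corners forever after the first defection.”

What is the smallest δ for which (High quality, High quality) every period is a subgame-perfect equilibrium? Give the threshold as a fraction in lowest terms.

For Glint: deviation gain 134−82 = 52, per-period punishment loss 82−25 = 57. IC gives δ ≥ 52/109.
For Juno: gain 58, loss 40 per period, so δ ≥ 58/98 = 29/49.
The tighter constraint is Juno's, so cooperation needs δ ≥ 29/49.

29/49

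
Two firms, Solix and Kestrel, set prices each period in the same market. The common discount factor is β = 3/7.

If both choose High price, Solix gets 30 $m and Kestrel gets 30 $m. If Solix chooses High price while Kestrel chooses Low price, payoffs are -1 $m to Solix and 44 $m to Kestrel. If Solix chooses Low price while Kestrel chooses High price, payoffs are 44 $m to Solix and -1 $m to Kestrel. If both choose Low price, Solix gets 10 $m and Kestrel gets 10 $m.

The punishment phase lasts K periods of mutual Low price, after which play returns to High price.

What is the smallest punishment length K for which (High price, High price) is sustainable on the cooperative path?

Need Σ_{k=1}^{K} β^k ≥ (44−30)/(30−10) = 0.7000 at β = 3/7.
At K = 3 the sum is 0.6910 < 0.7000; at K = 4 it is 0.7247 ≥ 0.7000.
So the minimum punishment length is K = 4.

4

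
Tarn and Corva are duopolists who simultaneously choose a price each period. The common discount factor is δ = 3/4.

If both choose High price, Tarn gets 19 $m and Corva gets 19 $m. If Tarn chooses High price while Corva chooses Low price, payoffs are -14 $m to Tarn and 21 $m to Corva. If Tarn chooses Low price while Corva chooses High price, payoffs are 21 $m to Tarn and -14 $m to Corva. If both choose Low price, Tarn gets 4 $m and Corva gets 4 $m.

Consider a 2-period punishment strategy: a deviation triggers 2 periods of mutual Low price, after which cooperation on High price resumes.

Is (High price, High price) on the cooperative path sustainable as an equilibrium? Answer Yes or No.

IC: δ+…+δ^2 ≥ (21−19)/(19−4) = 2/15.
At δ = 3/4: partial sum = 1.3125 ≥ 0.1333. Cooperation sustainable.

Yes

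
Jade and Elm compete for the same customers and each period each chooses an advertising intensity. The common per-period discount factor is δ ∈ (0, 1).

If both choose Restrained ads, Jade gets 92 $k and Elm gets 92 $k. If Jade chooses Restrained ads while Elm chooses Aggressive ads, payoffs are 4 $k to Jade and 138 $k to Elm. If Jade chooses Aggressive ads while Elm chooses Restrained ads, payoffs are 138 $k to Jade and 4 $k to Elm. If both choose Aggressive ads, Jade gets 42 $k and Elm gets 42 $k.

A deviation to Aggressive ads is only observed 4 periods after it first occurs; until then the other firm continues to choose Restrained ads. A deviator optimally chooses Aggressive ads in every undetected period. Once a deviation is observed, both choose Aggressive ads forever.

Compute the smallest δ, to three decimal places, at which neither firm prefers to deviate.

Deviating for the 4 undetected periods gains 138−92 = 46 per period over cooperation, then loses 92−42 = 50 per period forever once punishment starts.
Gain: 46(1 + δ + … + δ^3); loss: 50·δ^4/(1−δ).
No profitable deviation ⇔ 46(1−δ^4) ≤ 50·δ^4, i.e. δ^4 ≥ 46/(46+50) = 23/48.
Hence δ ≥ (23/48)^(1/4) ≈ 0.832.

0.832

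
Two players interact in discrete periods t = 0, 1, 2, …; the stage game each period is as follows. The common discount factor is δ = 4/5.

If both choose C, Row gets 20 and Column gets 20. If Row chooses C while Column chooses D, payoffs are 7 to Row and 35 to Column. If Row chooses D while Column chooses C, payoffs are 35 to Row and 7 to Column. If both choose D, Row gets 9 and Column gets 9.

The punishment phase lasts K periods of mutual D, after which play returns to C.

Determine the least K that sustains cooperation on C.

2

Need Σ_{k=1}^{K} δ^k ≥ (35−20)/(20−9) = 1.3636 at δ = 4/5.
At K = 1 the sum is 0.8000 < 1.3636; at K = 2 it is 1.4400 ≥ 1.3636.
So the minimum punishment length is K = 2.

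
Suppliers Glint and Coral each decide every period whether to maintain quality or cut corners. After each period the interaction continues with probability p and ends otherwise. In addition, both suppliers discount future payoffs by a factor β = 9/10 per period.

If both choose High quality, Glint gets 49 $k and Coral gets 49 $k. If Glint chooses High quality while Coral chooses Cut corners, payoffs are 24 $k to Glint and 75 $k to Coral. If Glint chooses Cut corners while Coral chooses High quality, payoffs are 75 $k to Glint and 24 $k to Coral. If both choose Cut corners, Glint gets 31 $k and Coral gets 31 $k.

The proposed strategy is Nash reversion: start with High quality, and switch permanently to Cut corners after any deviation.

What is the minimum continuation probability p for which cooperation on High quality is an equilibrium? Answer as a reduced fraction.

65/99

Expected continuation weight on next period's payoff is β·p = 9/10·p, which plays the role of the discount factor.
Cooperation requires 9/10·p ≥ (75−49)/(75−31) = 13/22, hence p ≥ 65/99.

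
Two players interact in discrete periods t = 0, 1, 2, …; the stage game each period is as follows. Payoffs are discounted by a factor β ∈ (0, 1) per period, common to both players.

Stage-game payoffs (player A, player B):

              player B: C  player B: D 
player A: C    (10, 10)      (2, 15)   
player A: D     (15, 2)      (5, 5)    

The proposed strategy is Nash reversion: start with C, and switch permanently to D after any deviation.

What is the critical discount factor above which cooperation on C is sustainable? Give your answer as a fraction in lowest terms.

Cooperation forever yields 10 each period: 10/(1−β).
Deviating yields 15 once, then 5 forever: 15 + 5β/(1−β).
No profitable deviation requires 10/(1−β) ≥ 15 + 5β/(1−β).
Multiplying by (1−β): 10 ≥ 15(1−β) + 5β = 15 − 10β.
So 10β ≥ 5, i.e. β ≥ 5/10 = 1/2.

1/2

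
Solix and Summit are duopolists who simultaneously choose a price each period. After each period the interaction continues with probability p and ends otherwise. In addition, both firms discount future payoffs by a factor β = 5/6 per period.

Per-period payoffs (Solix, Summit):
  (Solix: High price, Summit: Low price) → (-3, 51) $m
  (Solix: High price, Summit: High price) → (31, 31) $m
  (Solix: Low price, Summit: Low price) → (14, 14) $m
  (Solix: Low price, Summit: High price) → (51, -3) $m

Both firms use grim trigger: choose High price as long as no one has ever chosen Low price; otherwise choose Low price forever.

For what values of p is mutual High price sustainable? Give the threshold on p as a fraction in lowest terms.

24/37

With continuation probability p and discount β, the effective per-period discount factor is βp.
Grim-trigger IC: βp ≥ (51−31)/(51−14) = 20/37.
So p ≥ (20/37)/(5/6) = 24/37.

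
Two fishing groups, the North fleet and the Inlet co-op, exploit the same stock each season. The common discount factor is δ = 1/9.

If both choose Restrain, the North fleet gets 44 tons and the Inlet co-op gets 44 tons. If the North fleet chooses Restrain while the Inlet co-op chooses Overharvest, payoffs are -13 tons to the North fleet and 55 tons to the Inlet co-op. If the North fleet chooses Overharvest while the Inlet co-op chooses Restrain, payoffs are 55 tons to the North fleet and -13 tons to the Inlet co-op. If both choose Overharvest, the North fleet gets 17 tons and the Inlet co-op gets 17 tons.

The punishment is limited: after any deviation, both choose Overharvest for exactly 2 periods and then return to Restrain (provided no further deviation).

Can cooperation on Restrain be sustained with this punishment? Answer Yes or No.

IC: δ+…+δ^2 ≥ (55−44)/(44−17) = 11/27.
At δ = 1/9: partial sum = 0.1235 < 0.4074. Cooperation not sustainable.

No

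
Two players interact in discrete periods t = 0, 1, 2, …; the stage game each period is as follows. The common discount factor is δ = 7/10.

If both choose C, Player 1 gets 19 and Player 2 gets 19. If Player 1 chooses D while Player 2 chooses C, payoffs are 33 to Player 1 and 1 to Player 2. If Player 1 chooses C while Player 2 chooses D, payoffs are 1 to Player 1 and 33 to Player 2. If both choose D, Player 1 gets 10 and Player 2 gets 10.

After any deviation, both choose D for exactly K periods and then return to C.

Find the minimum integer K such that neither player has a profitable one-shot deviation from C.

4

No profitable deviation requires (19−10)(δ+…+δ^K) ≥ 33−19, i.e. δ+…+δ^K ≥ 14/9 ≈ 1.5556.
With δ = 7/10, the partial sums are K=1: 0.7000, K=2: 1.1900, K=3: 1.5330, K=4: 1.7731.
K = 4 is the first length at which the sum reaches 1.5556.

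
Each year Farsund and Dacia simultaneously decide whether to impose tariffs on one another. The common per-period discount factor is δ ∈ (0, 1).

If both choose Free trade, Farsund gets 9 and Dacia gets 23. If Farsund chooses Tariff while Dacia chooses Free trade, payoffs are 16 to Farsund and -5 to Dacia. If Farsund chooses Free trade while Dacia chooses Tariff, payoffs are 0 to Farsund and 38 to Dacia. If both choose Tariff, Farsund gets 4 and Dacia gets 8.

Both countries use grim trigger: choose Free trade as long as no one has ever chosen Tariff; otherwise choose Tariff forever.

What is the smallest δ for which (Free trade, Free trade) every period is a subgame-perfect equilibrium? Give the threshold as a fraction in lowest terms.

Farsund: cooperation gives 9 each period; deviation gives 16 once then 4 forever.
  9/(1−δ) ≥ 16 + 4δ/(1−δ) ⇒ δ ≥ 7/12.
Dacia: cooperation gives 23 each period; deviation gives 38 once then 8 forever.
  δ ≥ 15/30 = 1/2.
Both must hold, so the binding constraint is Farsund's: δ ≥ 7/12.

7/12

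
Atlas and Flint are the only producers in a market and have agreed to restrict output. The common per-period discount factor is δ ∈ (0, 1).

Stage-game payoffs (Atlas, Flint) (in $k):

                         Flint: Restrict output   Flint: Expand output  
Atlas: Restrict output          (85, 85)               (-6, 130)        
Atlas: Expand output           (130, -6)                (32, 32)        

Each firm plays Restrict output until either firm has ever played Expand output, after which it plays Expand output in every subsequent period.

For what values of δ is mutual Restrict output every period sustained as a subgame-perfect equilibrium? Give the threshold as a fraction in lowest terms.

45/98

One-period gain from deviating is 130 − 85 = 45. The loss is 85 − 32 = 53 in every subsequent period, with present value 53·δ/(1−δ).
Deviation is unprofitable when 53·δ/(1−δ) ≥ 45, i.e. δ/(1−δ) ≥ 45/53.
Equivalently δ ≥ 45/(45+53) = 45/98.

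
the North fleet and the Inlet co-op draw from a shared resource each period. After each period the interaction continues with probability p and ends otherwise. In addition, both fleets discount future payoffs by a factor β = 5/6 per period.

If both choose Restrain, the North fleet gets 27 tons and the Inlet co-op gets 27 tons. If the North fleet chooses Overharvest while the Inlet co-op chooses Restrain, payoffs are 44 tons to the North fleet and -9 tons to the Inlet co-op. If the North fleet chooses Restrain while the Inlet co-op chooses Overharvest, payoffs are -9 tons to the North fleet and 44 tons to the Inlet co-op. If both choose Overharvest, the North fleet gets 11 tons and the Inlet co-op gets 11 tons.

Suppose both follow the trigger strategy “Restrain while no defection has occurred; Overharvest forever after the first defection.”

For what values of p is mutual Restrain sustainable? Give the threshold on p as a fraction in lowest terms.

Expected continuation weight on next period's payoff is β·p = 5/6·p, which plays the role of the discount factor.
Cooperation requires 5/6·p ≥ (44−27)/(44−11) = 17/33, hence p ≥ 34/55.

34/55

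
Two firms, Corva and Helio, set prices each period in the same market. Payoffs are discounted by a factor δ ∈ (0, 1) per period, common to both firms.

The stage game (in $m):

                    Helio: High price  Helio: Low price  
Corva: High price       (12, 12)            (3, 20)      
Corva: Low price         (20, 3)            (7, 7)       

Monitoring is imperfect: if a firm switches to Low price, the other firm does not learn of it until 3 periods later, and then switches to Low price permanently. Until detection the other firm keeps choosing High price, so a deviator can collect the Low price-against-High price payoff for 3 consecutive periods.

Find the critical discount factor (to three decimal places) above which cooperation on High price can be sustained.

A deviator earns 20 for 3 periods, then 7 forever; cooperating earns 12 forever. Multiplying the IC by (1−δ):
12 ≥ 20(1−δ^3) + 7δ^3, so 13·δ^3 ≥ 8 and δ^3 ≥ 8/13.
δ ≥ (8/13)^(1/3) ≈ 0.851.

0.851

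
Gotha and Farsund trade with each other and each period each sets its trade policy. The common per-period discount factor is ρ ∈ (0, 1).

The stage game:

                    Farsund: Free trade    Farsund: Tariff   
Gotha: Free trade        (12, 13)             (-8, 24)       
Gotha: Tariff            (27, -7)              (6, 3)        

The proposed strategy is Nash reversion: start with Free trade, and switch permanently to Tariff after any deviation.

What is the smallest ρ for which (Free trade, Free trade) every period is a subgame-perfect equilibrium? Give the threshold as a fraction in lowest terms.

5/7

Gotha's threshold: (27−12)/(27−6) = 5/7.
Farsund's threshold: (24−13)/(24−3) = 11/21.
5/7 > 11/21, so Gotha binds and ρ* = 5/7.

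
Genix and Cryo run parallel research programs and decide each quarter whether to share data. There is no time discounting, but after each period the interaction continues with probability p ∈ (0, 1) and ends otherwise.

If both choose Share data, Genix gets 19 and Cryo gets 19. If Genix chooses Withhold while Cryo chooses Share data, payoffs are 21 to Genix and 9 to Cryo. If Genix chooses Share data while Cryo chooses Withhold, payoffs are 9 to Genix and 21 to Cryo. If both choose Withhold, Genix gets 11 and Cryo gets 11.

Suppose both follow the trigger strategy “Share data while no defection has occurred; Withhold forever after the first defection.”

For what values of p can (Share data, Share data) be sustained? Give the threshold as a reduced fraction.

1/5

With no time discounting, the continuation probability p plays the role of the discount factor.
Grim-trigger IC: 19/(1−p) ≥ 21 + 11p/(1−p) ⇒ p ≥ (21−19)/(21−11) = 1/5.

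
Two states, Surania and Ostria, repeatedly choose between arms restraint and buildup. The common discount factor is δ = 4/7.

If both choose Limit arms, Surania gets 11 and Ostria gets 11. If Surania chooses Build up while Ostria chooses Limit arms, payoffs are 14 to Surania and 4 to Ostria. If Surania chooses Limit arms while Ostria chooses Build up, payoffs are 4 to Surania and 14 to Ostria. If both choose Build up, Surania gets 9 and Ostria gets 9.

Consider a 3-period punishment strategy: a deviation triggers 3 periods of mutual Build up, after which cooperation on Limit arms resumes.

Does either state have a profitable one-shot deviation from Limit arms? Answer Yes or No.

A one-shot deviation gives 14 now, then 9 for 3 periods, then back to 11.
Gain from deviating: (14−11) today; loss: (11−9) in each of the next 3 periods.
No-deviation condition: (11−9)(δ+…+δ^3) ≥ 14−11, i.e. δ+…+δ^3 ≥ 3/2.
At δ = 4/7: δ+…+δ^3 = 1.0845 < 1.5000.
So cooperation is not sustainable.

Yes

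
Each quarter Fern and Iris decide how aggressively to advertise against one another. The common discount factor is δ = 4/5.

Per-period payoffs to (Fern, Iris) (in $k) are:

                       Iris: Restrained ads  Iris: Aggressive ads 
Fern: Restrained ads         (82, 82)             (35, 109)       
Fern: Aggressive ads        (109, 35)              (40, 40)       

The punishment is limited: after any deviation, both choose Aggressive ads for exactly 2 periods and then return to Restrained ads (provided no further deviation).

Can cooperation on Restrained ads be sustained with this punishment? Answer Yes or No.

A one-shot deviation gives 109 now, then 40 for 2 periods, then back to 82.
Gain from deviating: (109−82) today; loss: (82−40) in each of the next 2 periods.
No-deviation condition: (82−40)(δ+…+δ^2) ≥ 109−82, i.e. δ+…+δ^2 ≥ 9/14.
At δ = 4/5: δ+…+δ^2 = 1.4400 ≥ 0.6429.
So cooperation is sustainable.

Yes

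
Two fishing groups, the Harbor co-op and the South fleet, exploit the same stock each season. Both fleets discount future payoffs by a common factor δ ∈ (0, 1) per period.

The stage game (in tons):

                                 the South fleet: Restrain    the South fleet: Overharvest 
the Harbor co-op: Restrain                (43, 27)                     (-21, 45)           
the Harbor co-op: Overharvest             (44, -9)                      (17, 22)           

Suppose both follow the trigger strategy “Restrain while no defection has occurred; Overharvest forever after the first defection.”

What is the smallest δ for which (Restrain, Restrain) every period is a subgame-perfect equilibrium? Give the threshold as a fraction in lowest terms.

the Harbor co-op: cooperation gives 43 each period; deviation gives 44 once then 17 forever.
  43/(1−δ) ≥ 44 + 17δ/(1−δ) ⇒ δ ≥ 1/27.
the South fleet: cooperation gives 27 each period; deviation gives 45 once then 22 forever.
  δ ≥ 18/23.
Both must hold, so the binding constraint is the South fleet's: δ ≥ 18/23.

18/23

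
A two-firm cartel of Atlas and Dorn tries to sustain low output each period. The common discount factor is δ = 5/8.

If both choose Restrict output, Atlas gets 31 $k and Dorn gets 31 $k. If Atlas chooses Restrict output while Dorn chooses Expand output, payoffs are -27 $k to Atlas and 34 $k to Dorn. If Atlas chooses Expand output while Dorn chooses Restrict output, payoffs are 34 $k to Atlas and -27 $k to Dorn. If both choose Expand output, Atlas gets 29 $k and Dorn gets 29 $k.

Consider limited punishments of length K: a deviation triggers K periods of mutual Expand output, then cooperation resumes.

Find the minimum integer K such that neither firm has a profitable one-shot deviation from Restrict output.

IC: δ(1−δ^K)/(1−δ) ≥ (34−31)/(31−29) = 3/2.
With δ = 5/8: need 1 − δ^K ≥ 3/2·(1−5/8)/(5/8), i.e. δ^K ≤ 0.1000.
Since (5/8)^4 = 0.1526 and (5/8)^5 = 0.0954, the smallest such K is 5.

5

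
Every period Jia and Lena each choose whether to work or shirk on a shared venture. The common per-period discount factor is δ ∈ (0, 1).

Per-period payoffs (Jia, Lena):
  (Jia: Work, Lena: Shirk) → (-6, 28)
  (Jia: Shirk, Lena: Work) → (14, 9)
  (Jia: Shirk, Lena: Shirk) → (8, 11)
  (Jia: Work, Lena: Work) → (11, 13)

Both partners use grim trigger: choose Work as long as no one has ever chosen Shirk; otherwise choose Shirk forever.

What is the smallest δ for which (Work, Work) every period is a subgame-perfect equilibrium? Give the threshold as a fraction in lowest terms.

15/17

For Jia: deviation gain 14−11 = 3, per-period punishment loss 11−8 = 3. IC gives δ ≥ 3/6 = 1/2.
For Lena: gain 15, loss 2 per period, so δ ≥ 15/17.
The tighter constraint is Lena's, so cooperation needs δ ≥ 15/17.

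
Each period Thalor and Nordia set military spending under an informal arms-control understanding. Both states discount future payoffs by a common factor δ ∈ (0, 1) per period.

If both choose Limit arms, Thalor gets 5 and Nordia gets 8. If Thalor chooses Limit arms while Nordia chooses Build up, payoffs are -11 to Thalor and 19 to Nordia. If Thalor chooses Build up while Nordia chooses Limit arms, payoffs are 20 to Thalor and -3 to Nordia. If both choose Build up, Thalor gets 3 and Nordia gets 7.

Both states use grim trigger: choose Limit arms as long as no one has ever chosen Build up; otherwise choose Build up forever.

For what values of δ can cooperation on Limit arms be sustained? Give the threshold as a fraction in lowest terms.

Thalor's threshold: (20−5)/(20−3) = 15/17.
Nordia's threshold: (19−8)/(19−7) = 11/12.
15/17 < 11/12, so Nordia binds and δ* = 11/12.

11/12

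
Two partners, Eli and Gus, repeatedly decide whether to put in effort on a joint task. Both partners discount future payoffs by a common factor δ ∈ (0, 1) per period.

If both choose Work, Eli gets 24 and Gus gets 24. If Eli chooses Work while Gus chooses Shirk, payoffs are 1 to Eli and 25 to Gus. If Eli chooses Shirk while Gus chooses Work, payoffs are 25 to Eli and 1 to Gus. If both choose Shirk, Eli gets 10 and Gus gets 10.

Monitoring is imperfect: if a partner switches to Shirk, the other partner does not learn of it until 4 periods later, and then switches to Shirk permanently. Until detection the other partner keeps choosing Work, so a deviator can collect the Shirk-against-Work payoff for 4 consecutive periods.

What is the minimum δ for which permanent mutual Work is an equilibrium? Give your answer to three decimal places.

The best deviation is to choose Shirk for all 4 undetected periods, earning 25 each, then 10 forever once detected.
Deviation value: 25(1−δ^4)/(1−δ) + 10δ^4/(1−δ); cooperation value: 24/(1−δ).
IC: 24 ≥ 25(1−δ^4) + 10δ^4 = 25 − 15δ^4.
So δ^4 ≥ 1/15, giving δ ≥ (1/15)^(1/4) ≈ 0.508.

0.508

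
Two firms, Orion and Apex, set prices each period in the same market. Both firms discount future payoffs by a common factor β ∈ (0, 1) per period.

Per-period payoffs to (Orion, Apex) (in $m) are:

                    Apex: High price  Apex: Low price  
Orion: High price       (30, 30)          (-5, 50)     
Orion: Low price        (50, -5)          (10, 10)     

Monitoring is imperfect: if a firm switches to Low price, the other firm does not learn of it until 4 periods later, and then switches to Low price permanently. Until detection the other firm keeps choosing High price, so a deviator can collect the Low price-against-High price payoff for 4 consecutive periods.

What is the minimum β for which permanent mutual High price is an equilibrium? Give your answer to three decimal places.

A deviator earns 50 for 4 periods, then 10 forever; cooperating earns 30 forever. Multiplying the IC by (1−β):
30 ≥ 50(1−β^4) + 10β^4, so 40·β^4 ≥ 20 and β^4 ≥ 1/2.
β ≥ (1/2)^(1/4) ≈ 0.841.

0.841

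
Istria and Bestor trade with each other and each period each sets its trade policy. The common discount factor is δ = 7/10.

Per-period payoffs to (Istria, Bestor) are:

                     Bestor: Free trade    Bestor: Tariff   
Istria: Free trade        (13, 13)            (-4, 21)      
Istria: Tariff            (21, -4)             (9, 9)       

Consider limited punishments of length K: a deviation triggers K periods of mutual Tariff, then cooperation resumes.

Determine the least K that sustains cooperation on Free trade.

Need Σ_{k=1}^{K} δ^k ≥ (21−13)/(13−9) = 2.0000 at δ = 7/10.
At K = 5 the sum is 1.9412 < 2.0000; at K = 6 it is 2.0588 ≥ 2.0000.
So the minimum punishment length is K = 6.

6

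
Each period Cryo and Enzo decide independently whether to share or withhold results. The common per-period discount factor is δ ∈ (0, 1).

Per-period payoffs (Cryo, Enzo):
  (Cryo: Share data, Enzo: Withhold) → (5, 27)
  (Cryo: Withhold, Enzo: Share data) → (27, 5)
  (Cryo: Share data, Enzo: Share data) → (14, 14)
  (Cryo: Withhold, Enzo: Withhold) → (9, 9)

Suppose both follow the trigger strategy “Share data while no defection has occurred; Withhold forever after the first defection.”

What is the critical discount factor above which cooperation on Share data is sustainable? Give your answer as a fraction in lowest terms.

13/18

Cooperation forever yields 14 each period: 14/(1−δ).
Deviating yields 27 once, then 9 forever: 27 + 9δ/(1−δ).
No profitable deviation requires 14/(1−δ) ≥ 27 + 9δ/(1−δ).
Multiplying by (1−δ): 14 ≥ 27(1−δ) + 9δ = 27 − 18δ.
So 18δ ≥ 13, i.e. δ ≥ 13/18.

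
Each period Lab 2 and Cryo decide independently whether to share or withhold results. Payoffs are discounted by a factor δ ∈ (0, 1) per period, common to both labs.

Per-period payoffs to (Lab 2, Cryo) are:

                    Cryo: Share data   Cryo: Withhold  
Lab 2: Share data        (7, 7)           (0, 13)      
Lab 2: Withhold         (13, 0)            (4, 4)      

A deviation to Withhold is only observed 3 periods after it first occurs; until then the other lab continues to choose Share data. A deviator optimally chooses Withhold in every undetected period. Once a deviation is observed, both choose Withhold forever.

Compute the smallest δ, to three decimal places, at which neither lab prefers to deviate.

A deviator earns 13 for 3 periods, then 4 forever; cooperating earns 7 forever. Multiplying the IC by (1−δ):
7 ≥ 13(1−δ^3) + 4δ^3, so 9·δ^3 ≥ 6 and δ^3 ≥ 2/3.
δ ≥ (2/3)^(1/3) ≈ 0.874.

0.874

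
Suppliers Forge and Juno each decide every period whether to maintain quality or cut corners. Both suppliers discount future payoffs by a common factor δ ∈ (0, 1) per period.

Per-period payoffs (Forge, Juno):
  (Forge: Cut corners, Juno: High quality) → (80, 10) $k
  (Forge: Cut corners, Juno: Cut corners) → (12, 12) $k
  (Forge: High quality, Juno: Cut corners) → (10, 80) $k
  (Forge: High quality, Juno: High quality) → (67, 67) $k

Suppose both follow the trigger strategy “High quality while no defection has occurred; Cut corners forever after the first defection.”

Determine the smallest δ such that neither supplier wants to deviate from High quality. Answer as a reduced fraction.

Under grim trigger the critical discount factor is (T−C)/(T−P) with T = 80, C = 67, P = 12.
δ* = (80−67)/(80−12) = 13/68.

13/68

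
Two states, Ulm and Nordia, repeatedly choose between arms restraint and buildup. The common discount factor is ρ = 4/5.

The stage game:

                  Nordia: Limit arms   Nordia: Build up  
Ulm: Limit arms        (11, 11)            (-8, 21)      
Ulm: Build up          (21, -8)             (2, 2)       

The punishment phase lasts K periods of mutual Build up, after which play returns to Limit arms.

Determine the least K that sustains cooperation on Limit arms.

2

No profitable deviation requires (11−2)(ρ+…+ρ^K) ≥ 21−11, i.e. ρ+…+ρ^K ≥ 10/9 ≈ 1.1111.
With ρ = 4/5, the partial sums are K=1: 0.8000, K=2: 1.4400.
K = 2 is the first length at which the sum reaches 1.1111.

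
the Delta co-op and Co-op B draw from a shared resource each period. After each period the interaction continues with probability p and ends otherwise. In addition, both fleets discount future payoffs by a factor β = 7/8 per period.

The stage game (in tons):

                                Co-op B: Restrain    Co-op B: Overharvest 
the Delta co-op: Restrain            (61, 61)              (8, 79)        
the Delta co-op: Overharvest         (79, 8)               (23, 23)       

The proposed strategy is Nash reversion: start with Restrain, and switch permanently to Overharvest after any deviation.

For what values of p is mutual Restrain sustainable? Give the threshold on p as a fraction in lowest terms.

Expected continuation weight on next period's payoff is β·p = 7/8·p, which plays the role of the discount factor.
Cooperation requires 7/8·p ≥ (79−61)/(79−23) = 9/28, hence p ≥ 18/49.

18/49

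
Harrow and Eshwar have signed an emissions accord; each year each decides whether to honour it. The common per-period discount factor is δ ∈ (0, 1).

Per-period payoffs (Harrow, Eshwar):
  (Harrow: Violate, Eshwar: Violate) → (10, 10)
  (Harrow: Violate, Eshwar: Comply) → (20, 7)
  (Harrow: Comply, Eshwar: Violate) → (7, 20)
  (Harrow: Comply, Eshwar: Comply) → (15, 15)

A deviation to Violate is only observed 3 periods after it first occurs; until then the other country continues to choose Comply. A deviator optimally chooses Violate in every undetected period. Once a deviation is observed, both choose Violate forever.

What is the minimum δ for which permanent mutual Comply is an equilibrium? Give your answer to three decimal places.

A deviator earns 20 for 3 periods, then 10 forever; cooperating earns 15 forever. Multiplying the IC by (1−δ):
15 ≥ 20(1−δ^3) + 10δ^3, so 10·δ^3 ≥ 5 and δ^3 ≥ 1/2.
δ ≥ (1/2)^(1/3) ≈ 0.794.

0.794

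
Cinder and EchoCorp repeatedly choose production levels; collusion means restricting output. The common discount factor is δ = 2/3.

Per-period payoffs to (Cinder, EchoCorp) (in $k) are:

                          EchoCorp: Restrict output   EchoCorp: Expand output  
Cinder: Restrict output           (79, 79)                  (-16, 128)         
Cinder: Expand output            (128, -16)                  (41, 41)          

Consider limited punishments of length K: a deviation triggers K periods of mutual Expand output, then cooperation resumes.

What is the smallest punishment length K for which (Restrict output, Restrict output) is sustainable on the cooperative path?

IC: δ(1−δ^K)/(1−δ) ≥ (128−79)/(79−41) = 49/38.
With δ = 2/3: need 1 − δ^K ≥ 49/38·(1−2/3)/(2/3), i.e. δ^K ≤ 0.3553.
Since (2/3)^2 = 0.4444 and (2/3)^3 = 0.2963, the smallest such K is 3.

3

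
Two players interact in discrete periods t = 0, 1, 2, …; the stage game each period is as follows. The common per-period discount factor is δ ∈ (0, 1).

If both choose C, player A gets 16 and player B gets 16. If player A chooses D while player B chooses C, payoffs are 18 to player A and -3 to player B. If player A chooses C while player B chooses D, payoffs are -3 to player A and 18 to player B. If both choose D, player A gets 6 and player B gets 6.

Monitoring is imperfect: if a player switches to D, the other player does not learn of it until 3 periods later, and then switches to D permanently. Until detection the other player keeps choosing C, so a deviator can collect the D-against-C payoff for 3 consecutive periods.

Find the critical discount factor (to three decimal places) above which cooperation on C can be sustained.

A deviator earns 18 for 3 periods, then 6 forever; cooperating earns 16 forever. Multiplying the IC by (1−δ):
16 ≥ 18(1−δ^3) + 6δ^3, so 12·δ^3 ≥ 2 and δ^3 ≥ 1/6.
δ ≥ (1/6)^(1/3) ≈ 0.550.

0.550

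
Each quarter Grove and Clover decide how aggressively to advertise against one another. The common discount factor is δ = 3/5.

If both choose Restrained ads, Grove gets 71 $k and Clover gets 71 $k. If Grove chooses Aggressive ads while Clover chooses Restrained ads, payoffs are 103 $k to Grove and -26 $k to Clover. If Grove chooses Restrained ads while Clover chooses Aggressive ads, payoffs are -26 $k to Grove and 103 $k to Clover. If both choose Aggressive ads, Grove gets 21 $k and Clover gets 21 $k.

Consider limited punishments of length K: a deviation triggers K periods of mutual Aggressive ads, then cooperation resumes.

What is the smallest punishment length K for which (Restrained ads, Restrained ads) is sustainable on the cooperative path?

2

No profitable deviation requires (71−21)(δ+…+δ^K) ≥ 103−71, i.e. δ+…+δ^K ≥ 16/25 ≈ 0.6400.
With δ = 3/5, the partial sums are K=1: 0.6000, K=2: 0.9600.
K = 2 is the first length at which the sum reaches 0.6400.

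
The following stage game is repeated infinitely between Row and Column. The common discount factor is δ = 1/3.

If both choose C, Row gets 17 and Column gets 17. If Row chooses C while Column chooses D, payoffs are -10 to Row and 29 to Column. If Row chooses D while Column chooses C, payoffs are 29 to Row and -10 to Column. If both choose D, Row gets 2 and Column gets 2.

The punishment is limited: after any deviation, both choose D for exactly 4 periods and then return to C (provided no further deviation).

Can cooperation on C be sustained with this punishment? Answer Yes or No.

A one-shot deviation gives 29 now, then 2 for 4 periods, then back to 17.
Gain from deviating: (29−17) today; loss: (17−2) in each of the next 4 periods.
No-deviation condition: (17−2)(δ+…+δ^4) ≥ 29−17, i.e. δ+…+δ^4 ≥ 4/5.
At δ = 1/3: δ+…+δ^4 = 0.4938 < 0.8000.
So cooperation is not sustainable.

No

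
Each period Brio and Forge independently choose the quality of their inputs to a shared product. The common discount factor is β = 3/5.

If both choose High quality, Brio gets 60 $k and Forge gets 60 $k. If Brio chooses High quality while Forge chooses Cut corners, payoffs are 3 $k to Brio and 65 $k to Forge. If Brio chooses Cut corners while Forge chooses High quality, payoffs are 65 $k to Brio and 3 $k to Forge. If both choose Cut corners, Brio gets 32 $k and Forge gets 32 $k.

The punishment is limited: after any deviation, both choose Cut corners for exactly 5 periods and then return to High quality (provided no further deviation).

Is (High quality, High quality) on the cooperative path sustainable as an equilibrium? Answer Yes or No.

Yes

Comparing payoff streams over the 6 periods until play realigns: cooperate → 60(1+β+…+β^5); deviate → 65 + 32(β+…+β^5).
Cooperation is sustained iff (60−32)(β+…+β^5) ≥ 65−60.
β+…+β^5 = 3/5·(1−(3/5)^5)/(1−3/5) = 1.3834, and (65−60)/(60−32) = 0.1786.
1.3834 ≥ 0.1786, so cooperation is sustainable.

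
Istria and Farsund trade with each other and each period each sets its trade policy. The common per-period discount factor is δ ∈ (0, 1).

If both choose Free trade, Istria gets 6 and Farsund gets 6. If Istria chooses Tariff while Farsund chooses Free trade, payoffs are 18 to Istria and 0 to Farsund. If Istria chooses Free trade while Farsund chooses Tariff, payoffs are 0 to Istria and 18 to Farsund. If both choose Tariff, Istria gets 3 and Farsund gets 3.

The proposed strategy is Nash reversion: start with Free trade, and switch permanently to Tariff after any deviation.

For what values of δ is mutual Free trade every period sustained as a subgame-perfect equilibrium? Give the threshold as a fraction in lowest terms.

Under grim trigger the critical discount factor is (T−C)/(T−P) with T = 18, C = 6, P = 3.
δ* = (18−6)/(18−3) = 12/15 = 4/5.

4/5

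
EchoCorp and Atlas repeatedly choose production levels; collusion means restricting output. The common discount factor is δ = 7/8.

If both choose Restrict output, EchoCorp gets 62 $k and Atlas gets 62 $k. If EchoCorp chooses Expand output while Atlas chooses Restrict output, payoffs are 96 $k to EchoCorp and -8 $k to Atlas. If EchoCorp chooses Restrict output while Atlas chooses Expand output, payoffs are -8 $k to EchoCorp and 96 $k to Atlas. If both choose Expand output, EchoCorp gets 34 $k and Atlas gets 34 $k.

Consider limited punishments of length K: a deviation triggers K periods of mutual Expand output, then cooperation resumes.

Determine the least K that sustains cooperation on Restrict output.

IC: δ(1−δ^K)/(1−δ) ≥ (96−62)/(62−34) = 17/14.
With δ = 7/8: need 1 − δ^K ≥ 17/14·(1−7/8)/(7/8), i.e. δ^K ≤ 0.8265.
Since (7/8)^1 = 0.8750 and (7/8)^2 = 0.7656, the smallest such K is 2.

2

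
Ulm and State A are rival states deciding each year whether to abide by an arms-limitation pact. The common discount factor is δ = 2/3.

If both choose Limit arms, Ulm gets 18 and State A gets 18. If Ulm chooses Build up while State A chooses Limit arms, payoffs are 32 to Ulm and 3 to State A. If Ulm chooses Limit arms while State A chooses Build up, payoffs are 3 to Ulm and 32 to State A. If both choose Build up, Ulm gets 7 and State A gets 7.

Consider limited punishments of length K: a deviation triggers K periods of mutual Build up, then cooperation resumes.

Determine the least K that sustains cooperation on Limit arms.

3

Need Σ_{k=1}^{K} δ^k ≥ (32−18)/(18−7) = 1.2727 at δ = 2/3.
At K = 2 the sum is 1.1111 < 1.2727; at K = 3 it is 1.4074 ≥ 1.2727.
So the minimum punishment length is K = 3.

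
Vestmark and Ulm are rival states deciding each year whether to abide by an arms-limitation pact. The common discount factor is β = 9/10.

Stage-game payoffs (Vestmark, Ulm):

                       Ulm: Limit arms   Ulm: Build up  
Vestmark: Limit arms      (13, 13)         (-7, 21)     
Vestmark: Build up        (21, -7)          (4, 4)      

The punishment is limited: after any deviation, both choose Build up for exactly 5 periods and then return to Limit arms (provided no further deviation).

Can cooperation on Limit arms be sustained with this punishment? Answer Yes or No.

Yes

Comparing payoff streams over the 6 periods until play realigns: cooperate → 13(1+β+…+β^5); deviate → 21 + 4(β+…+β^5).
Cooperation is sustained iff (13−4)(β+…+β^5) ≥ 21−13.
β+…+β^5 = 9/10·(1−(9/10)^5)/(1−9/10) = 3.6856, and (21−13)/(13−4) = 0.8889.
3.6856 ≥ 0.8889, so cooperation is sustainable.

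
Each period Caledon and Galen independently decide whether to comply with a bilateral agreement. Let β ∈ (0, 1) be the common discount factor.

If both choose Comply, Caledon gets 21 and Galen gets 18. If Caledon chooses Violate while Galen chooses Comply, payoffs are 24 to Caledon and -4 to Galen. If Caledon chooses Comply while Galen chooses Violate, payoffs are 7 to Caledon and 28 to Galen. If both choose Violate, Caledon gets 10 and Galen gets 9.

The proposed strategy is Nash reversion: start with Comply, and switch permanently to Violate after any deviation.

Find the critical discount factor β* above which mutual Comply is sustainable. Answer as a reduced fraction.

10/19

Caledon: cooperation gives 21 each period; deviation gives 24 once then 10 forever.
  21/(1−β) ≥ 24 + 10β/(1−β) ⇒ β ≥ 3/14.
Galen: cooperation gives 18 each period; deviation gives 28 once then 9 forever.
  β ≥ 10/19.
Both must hold, so the binding constraint is Galen's: β ≥ 10/19.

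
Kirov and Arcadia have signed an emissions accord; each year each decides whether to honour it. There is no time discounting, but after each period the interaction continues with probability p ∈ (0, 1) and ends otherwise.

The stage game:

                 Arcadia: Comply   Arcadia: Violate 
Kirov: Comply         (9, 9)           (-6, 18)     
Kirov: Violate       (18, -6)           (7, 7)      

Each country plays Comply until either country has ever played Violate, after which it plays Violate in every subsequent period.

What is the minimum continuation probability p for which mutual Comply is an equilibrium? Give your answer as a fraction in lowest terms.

With no time discounting, the continuation probability p plays the role of the discount factor.
Grim-trigger IC: 9/(1−p) ≥ 18 + 7p/(1−p) ⇒ p ≥ (18−9)/(18−7) = 9/11.

9/11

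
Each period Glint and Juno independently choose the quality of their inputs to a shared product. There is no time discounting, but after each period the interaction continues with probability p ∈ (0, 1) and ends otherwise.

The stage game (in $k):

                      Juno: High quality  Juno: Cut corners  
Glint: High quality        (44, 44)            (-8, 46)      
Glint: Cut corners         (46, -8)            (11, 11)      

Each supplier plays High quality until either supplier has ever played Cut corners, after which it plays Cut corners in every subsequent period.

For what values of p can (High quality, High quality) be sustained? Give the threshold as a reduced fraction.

2/35

With no time discounting, the continuation probability p plays the role of the discount factor.
Grim-trigger IC: 44/(1−p) ≥ 46 + 11p/(1−p) ⇒ p ≥ (46−44)/(46−11) = 2/35.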